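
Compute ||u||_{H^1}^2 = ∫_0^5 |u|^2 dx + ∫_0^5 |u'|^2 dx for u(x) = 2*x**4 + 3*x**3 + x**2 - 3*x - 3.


||u||_{H^1}^2 = 48920845/18

The H^1 norm (squared) on an interval (0, L) is
  ||u||_{H^1}^2 = ∫_0^L u(x)^2 dx + ∫_0^L u'(x)^2 dx.
Compute u'(x) = 8*x**3 + 9*x**2 + 2*x - 3.
Then u(x)^2 = 4*x**8 + 12*x**7 + 13*x**6 - 6*x**5 - 29*x**4 - 24*x**3 + 3*x**2 + 18*x + 9 and u'(x)^2 = 64*x**6 + 144*x**5 + 113*x**4 - 12*x**3 - 50*x**2 - 12*x + 9.
Integrate each monomial from 0 to 5 using ∫_0^5 c·x^n dx = c·5^(n+1)/(n+1):
  ∫_0^5 u(x)^2 dx = ∫_0^5 (4*x^8 + 12*x^7 + 13*x^6 - 6*x^5 - 29*x^4 - 24*x^3 + 3*x^2 + 18*x + 9) dx. Term by term:
    ∫_0^5 4*x^8 dx = 7812500/9;  ∫_0^5 12*x^7 dx = 1171875/2;  ∫_0^5 13*x^6 dx = 1015625/7;
    ∫_0^5 -6*x^5 dx = -15625;  ∫_0^5 -29*x^4 dx = -18125;  ∫_0^5 -24*x^3 dx = -3750;
    ∫_0^5 3*x^2 dx = 125;  ∫_0^5 18*x dx = 225;  ∫_0^5 9 dx = 45.
  Sum: 7812500/9 + 1171875/2 + 1015625/7 − 15625 − 18125 − 3750 + 125 + 225 + 45 = 196809145/126.
  ∫_0^5 u'(x)^2 dx = ∫_0^5 (64*x^6 + 144*x^5 + 113*x^4 - 12*x^3 - 50*x^2 - 12*x + 9) dx. Term by term:
    ∫_0^5 64*x^6 dx = 5000000/7;  ∫_0^5 144*x^5 dx = 375000;  ∫_0^5 113*x^4 dx = 70625;
    ∫_0^5 -12*x^3 dx = -1875;  ∫_0^5 -50*x^2 dx = -6250/3;  ∫_0^5 -12*x dx = -150;
    ∫_0^5 9 dx = 45.
  Sum: 5000000/7 + 375000 + 70625 − 1875 − 6250/3 − 150 + 45 = 24272795/21.
Adding: ||u||_{H^1}^2 = 196809145/126 + 24272795/21 = 48920845/18.


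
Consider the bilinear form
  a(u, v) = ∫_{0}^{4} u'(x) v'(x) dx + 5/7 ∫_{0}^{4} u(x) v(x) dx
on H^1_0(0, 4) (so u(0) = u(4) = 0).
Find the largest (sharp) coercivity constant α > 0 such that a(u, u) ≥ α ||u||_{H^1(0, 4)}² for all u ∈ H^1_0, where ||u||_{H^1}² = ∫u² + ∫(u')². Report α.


α = (π^2 + 80/7)/(π^2 + 16)

Coercivity of a(·,·) on H^1_0(0, 4) means a(u, u) ≥ α ||u||_{H^1}² for every u ∈ H^1_0.
The interval has length L = 4, and Poincaré/coercivity depend only on L. Here a(u, u) = ∫(u')² + (5/7)·∫u².
Here 0 < c = 5/7 < 1. The condition a(u,u) ≥ α||u||_{H^1}² reads (1−α)∫(u')² ≥ (α−c)∫u². Any admissible α is ≤ 1 (rapidly oscillating u have ∫u²/∫(u')² → 0), and α = 1 would force 0 ≥ (1−c)∫u², impossible since c < 1; so 1−α > 0. By the sharp Poincaré inequality on H^1_0 of an interval of length L, ∫(u')² ≥ (π/L)²∫u² with equality for the first sine mode sin(π(x−x₀)/L) (x₀ the left endpoint), so the inequality holds for all u iff (1−α)(π/L)² ≥ α − c, i.e. α ≤ ((π/L)² + c)/((π/L)² + 1) = (1 + c(L/π)²)/(1 + (L/π)²). With (π/L)² = π^2/16 and c = 5/7, the largest admissible constant is α = ((π/L)² + c)/((π/L)² + 1).
Simplifying, α = (π^2 + 80/7)/(π^2 + 16).


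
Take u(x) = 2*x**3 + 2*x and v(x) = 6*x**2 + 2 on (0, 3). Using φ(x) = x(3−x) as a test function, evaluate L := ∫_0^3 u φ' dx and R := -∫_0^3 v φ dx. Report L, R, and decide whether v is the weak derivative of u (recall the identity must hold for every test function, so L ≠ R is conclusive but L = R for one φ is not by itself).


LHS = -819/10, RHS = -819/10. Yes, v = u' weakly.

u(x) = 2*x**3 + 2*x, classical derivative u'(x) = 6*x**2 + 2.
φ(x) = x(3−x), so φ'(x) = 3 - 2*x.
Note φ(0) = φ(3) = 0, so the boundary term u·φ vanishes.
LHS = ∫_0^3 u(x) φ'(x) dx = ∫_0^3 (-4*x^4 + 6*x^3 - 4*x^2 + 6*x) dx. Term by term:
  ∫_0^3 -4*x^4 dx = -972/5;  ∫_0^3 6*x^3 dx = 243/2;  ∫_0^3 -4*x^2 dx = -36;
  ∫_0^3 6*x dx = 27.
Sum: -972/5 + 243/2 − 36 + 27 = -819/10.
So LHS = -819/10.
∫_0^3 v(x) φ(x) dx = ∫_0^3 (-6*x^4 + 18*x^3 - 2*x^2 + 6*x) dx. Term by term:
  ∫_0^3 -6*x^4 dx = -1458/5;  ∫_0^3 18*x^3 dx = 729/2;  ∫_0^3 -2*x^2 dx = -18;
  ∫_0^3 6*x dx = 27.
Sum: -1458/5 + 729/2 − 18 + 27 = 819/10.
So RHS = -∫_0^3 v(x) φ(x) dx = -819/10.
LHS = RHS, so the identity holds for this test φ.
Moreover u is smooth here and v(x) = u'(x) = 6*x**2 + 2 pointwise, so the identity holds for every test function. Hence v is the weak derivative of u.


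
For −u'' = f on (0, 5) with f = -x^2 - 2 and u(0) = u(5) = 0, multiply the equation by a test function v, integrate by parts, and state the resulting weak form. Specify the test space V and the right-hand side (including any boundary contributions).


V = H^1_0(0, 5) (so v(0) = v(5) = 0); weak form: ∫_0^5 u'v' dx = ∫_0^5 (-x^2 - 2) v dx for all v ∈ V.

Multiply both sides by a test function v and integrate from 0 to 5:
  ∫_0^5 −u''(x) v(x) dx = ∫_0^5 f(x) v(x) dx.
Integrate the LHS by parts once:
  ∫_0^5 −u'' v dx = −[u'(x) v(x)]_0^5 + ∫_0^5 u'(x) v'(x) dx.
Thus ∫_0^5 u'(x) v'(x) dx = ∫_0^5 f(x) v(x) dx + [u'(x) v(x)]_0^5.
Choose V so that boundary terms are either known or forced to vanish.
u is Dirichlet: u(0) = u(5) = 0. Let V = H^1_0(0, 5); then v(0) = v(5) = 0, and [u' v]_0^5 = 0.
Weak formulation: find u (satisfying any essential BC) such that ∫_0^5 u'(x) v'(x) dx = ∫_0^5 f v dx for all v ∈ V.
Substituting f(x) = -x^2 - 2, the right-hand side is ∫_0^5 (-x^2 - 2) v dx.


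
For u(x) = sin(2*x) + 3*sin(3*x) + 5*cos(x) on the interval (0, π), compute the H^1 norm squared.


||u||_{H^1(0,π)}^2 = 80/3 + 145*π/2

u'(x) = -5*sin(x) + 2*cos(2*x) + 9*cos(3*x).
Expand u² and (u')² and integrate term by term on (0, π), using: for integers n ≥ 1, ∫_0^π sin²(nx) dx = ∫_0^π cos²(nx) dx = π/2; for n ≠ n', ∫_0^π sin(nx)sin(n'x) dx = ∫_0^π cos(nx)cos(n'x) dx = 0; and by product-to-sum, ∫_0^π sin(nx)cos(n'x) dx = ½∫_0^π [sin((n+n')x) + sin((n−n')x)] dx, which is 0 when n+n' is even and 2n/(n²−n'²) when n+n' is odd (it need not vanish on (0, π)).
  u² squared terms: (3)²·∫sin(3x)² dx = 9·π/2 = 9*π/2;  (5)²·∫cos(x)² dx = 25·π/2 = 25*π/2;  (1)²·∫sin(2x)² dx = 1·π/2 = π/2.
  u² cross terms: 2·(3)·(5)·∫sin(3x)·cos(x) dx = 30·(0) = 0;  2·(3)·(1)·∫sin(3x)·sin(2x) dx = 6·(0) = 0;  2·(5)·(1)·∫cos(x)·sin(2x) dx = 10·(4/3) = 40/3.
  So ∫_0^π u² dx = 9*π/2 + 25*π/2 + π/2 + 0 + 0 + 40/3 = 40/3 + 35*π/2.
  (u')² squared terms: (-5)²·∫sin(x)² dx = 25·π/2 = 25*π/2;  (2)²·∫cos(2x)² dx = 4·π/2 = 2*π;  (9)²·∫cos(3x)² dx = 81·π/2 = 81*π/2.
  (u')² cross terms: 2·(-5)·(2)·∫sin(x)·cos(2x) dx = -20·(-2/3) = 40/3;  2·(-5)·(9)·∫sin(x)·cos(3x) dx = -90·(0) = 0;  2·(2)·(9)·∫cos(2x)·cos(3x) dx = 36·(0) = 0.
  So ∫_0^π (u')² dx = 25*π/2 + 2*π + 81*π/2 + 40/3 + 0 + 0 = 40/3 + 55*π.
||u||_{H^1}^2 = (40/3 + 35*π/2) + (40/3 + 55*π) = 80/3 + 145*π/2.


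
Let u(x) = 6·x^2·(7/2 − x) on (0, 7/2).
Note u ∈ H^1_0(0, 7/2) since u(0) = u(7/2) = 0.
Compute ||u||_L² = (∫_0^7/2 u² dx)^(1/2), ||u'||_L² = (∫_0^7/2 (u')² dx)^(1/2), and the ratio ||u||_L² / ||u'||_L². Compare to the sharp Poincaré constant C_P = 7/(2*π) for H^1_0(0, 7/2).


||u||_L² / ||u'||_L² = sqrt(14)/4 < C_P = 7/(2*π).

u(x) = 6·x^2·(7/2 − x), so u'(x) = 6*x*(7 - 3*x).
u(x) = 6·x^2·(7/2 − x) vanishes at x = 0 and x = 7/2, so u ∈ H^1_0(0, 7/2). Differentiate via the product rule and integrate the resulting polynomials term by term.
  ∫_0^7/2 u² dx = ∫_0^7/2 (36*x^6 - 252*x^5 + 441*x^4) dx. Term by term:
    ∫_0^7/2 36*x^6 dx = 1058841/32;  ∫_0^7/2 -252*x^5 dx = -2470629/32;  ∫_0^7/2 441*x^4 dx = 7411887/160.
  Sum: 1058841/32 − 2470629/32 + 7411887/160 = 352947/160.
  ∫_0^7/2 (u')² dx = ∫_0^7/2 (324*x^4 - 1512*x^3 + 1764*x^2) dx. Term by term:
    ∫_0^7/2 324*x^4 dx = 1361367/40;  ∫_0^7/2 -1512*x^3 dx = -453789/8;  ∫_0^7/2 1764*x^2 dx = 50421/2.
  Sum: 1361367/40 − 453789/8 + 50421/2 = 50421/20.
∫_0^7/2 u² dx = 352947/160, so ||u||_L² = 343*sqrt(30)/40.
∫_0^7/2 (u')² dx = 50421/20, so ||u'||_L² = 49*sqrt(105)/10.
Ratio ||u||_L² / ||u'||_L² = sqrt(14)/4.
Sharp Poincaré constant on H^1_0(0, 7/2) is C_P = L/π = 7/(2*π), achieved by sin(2*π/7·x).
A polynomial bump cannot attain the sharp Poincaré constant (only the first sine eigenfunction does), so the ratio is strictly less than C_P, consistent with ||u||_L² ≤ C_P ||u'||_L².


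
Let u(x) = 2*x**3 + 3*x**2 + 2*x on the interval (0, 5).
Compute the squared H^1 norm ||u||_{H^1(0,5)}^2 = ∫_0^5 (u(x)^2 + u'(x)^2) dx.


||u||_{H^1}^2 = 2627720/21

The H^1 norm (squared) on an interval (0, L) is
  ||u||_{H^1}^2 = ∫_0^L u(x)^2 dx + ∫_0^L u'(x)^2 dx.
Compute u'(x) = 6*x**2 + 6*x + 2.
Then u(x)^2 = 4*x**6 + 12*x**5 + 17*x**4 + 12*x**3 + 4*x**2 and u'(x)^2 = 36*x**4 + 72*x**3 + 60*x**2 + 24*x + 4.
Integrate each monomial from 0 to 5 using ∫_0^5 c·x^n dx = c·5^(n+1)/(n+1):
  ∫_0^5 u(x)^2 dx = ∫_0^5 (4*x^6 + 12*x^5 + 17*x^4 + 12*x^3 + 4*x^2) dx. Term by term:
    ∫_0^5 4*x^6 dx = 312500/7;  ∫_0^5 12*x^5 dx = 31250;  ∫_0^5 17*x^4 dx = 10625;
    ∫_0^5 12*x^3 dx = 1875;  ∫_0^5 4*x^2 dx = 500/3.
  Sum: 312500/7 + 31250 + 10625 + 1875 + 500/3 = 1859750/21.
  ∫_0^5 u'(x)^2 dx = ∫_0^5 (36*x^4 + 72*x^3 + 60*x^2 + 24*x + 4) dx. Term by term:
    ∫_0^5 36*x^4 dx = 22500;  ∫_0^5 72*x^3 dx = 11250;  ∫_0^5 60*x^2 dx = 2500;
    ∫_0^5 24*x dx = 300;  ∫_0^5 4 dx = 20.
  Sum: 22500 + 11250 + 2500 + 300 + 20 = 36570.
Adding: ||u||_{H^1}^2 = 1859750/21 + 36570 = 2627720/21.


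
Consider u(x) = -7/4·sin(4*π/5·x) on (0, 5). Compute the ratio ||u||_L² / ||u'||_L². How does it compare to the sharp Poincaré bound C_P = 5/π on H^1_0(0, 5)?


||u||_L² / ||u'||_L² = 5/(4*π) < C_P = 5/π.

u(x) = -7/4·sin(4*π/5·x), so u'(x) = -7*π*cos(4*π*x/5)/5.
Writing u(x) = A·sin(kπx/L) with A = -7/4 and k = 4, use ∫_0^L sin²(kπx/L) dx = L/2 and ∫_0^L cos²(kπx/L) dx = L/2.
u² = 49/16·sin²(4*π/5·x) and (u')² = 49*π^2/25·cos²(4*π/5·x), and each of sin², cos² integrates to L/2 = 5/2 over (0, 5).
∫_0^5 u² dx = 245/32, so ||u||_L² = 7*sqrt(10)/8.
∫_0^5 (u')² dx = 49*π^2/10, so ||u'||_L² = 7*sqrt(10)*π/10.
Ratio ||u||_L² / ||u'||_L² = 5/(4*π).
Sharp Poincaré constant on H^1_0(0, 5) is C_P = L/π = 5/π, achieved by sin(π/5·x).
This is the k = 4 harmonic; the ratio L/(kπ) is strictly less than C_P = L/π, consistent with the sharp inequality ||u||_L² ≤ C_P ||u'||_L².


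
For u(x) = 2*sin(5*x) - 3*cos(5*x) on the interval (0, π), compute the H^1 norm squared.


||u||_{H^1(0,π)}^2 = 169*π

u'(x) = 15*sin(5*x) + 10*cos(5*x).
Expand u² and (u')² and integrate term by term on (0, π), using: for integers n ≥ 1, ∫_0^π sin²(nx) dx = ∫_0^π cos²(nx) dx = π/2; for n ≠ n', ∫_0^π sin(nx)sin(n'x) dx = ∫_0^π cos(nx)cos(n'x) dx = 0; and by product-to-sum, ∫_0^π sin(nx)cos(n'x) dx = ½∫_0^π [sin((n+n')x) + sin((n−n')x)] dx, which is 0 when n+n' is even and 2n/(n²−n'²) when n+n' is odd (it need not vanish on (0, π)).
  u² squared terms: (-3)²·∫cos(5x)² dx = 9·π/2 = 9*π/2;  (2)²·∫sin(5x)² dx = 4·π/2 = 2*π.
  u² cross terms: 2·(-3)·(2)·∫cos(5x)·sin(5x) dx = -12·(0) = 0.
  So ∫_0^π u² dx = 9*π/2 + 2*π + 0 = 13*π/2.
  (u')² squared terms: (10)²·∫cos(5x)² dx = 100·π/2 = 50*π;  (15)²·∫sin(5x)² dx = 225·π/2 = 225*π/2.
  (u')² cross terms: 2·(10)·(15)·∫cos(5x)·sin(5x) dx = 300·(0) = 0.
  So ∫_0^π (u')² dx = 50*π + 225*π/2 + 0 = 325*π/2.
||u||_{H^1}^2 = (13*π/2) + (325*π/2) = 169*π.


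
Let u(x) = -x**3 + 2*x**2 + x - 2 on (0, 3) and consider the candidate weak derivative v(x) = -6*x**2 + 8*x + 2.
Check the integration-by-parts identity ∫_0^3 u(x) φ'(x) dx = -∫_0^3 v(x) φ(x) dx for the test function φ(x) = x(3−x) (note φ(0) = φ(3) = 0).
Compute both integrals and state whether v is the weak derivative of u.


LHS = 99/20, RHS = 99/10. No, v is not the weak derivative of u.

u(x) = -x**3 + 2*x**2 + x - 2, classical derivative u'(x) = -3*x**2 + 4*x + 1.
φ(x) = x(3−x), so φ'(x) = 3 - 2*x.
Note φ(0) = φ(3) = 0, so the boundary term u·φ vanishes.
LHS = ∫_0^3 u(x) φ'(x) dx = ∫_0^3 (2*x^4 - 7*x^3 + 4*x^2 + 7*x - 6) dx. Term by term:
  ∫_0^3 2*x^4 dx = 486/5;  ∫_0^3 -7*x^3 dx = -567/4;  ∫_0^3 4*x^2 dx = 36;
  ∫_0^3 7*x dx = 63/2;  ∫_0^3 -6 dx = -18.
Sum: 486/5 − 567/4 + 36 + 63/2 − 18 = 99/20.
So LHS = 99/20.
∫_0^3 v(x) φ(x) dx = ∫_0^3 (6*x^4 - 26*x^3 + 22*x^2 + 6*x) dx. Term by term:
  ∫_0^3 6*x^4 dx = 1458/5;  ∫_0^3 -26*x^3 dx = -1053/2;  ∫_0^3 22*x^2 dx = 198;
  ∫_0^3 6*x dx = 27.
Sum: 1458/5 − 1053/2 + 198 + 27 = -99/10.
So RHS = -∫_0^3 v(x) φ(x) dx = 99/10.
LHS − RHS = -99/20 ≠ 0, so the identity fails.
(For a valid weak derivative the identity must hold for EVERY test function, in particular this one. The failure shows v is NOT the weak derivative of u.)
Correct weak derivative would be u'(x) = -3*x**2 + 4*x + 1.


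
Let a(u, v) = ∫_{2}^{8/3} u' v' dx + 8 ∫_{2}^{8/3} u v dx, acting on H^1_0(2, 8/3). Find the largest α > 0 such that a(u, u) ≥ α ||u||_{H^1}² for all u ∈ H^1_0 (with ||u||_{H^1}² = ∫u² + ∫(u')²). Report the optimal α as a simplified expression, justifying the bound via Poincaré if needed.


α = 1

Coercivity of a(·,·) on H^1_0(2, 8/3) means a(u, u) ≥ α ||u||_{H^1}² for every u ∈ H^1_0.
The interval has length L = 2/3, and Poincaré/coercivity depend only on L. Here a(u, u) = ∫(u')² + (8)·∫u².
Here c = 8 ≥ 1, so a(u,u) = ∫(u')² + c∫u² ≥ ∫(u')² + ∫u² = ||u||_{H^1}², i.e. α = 1 works. No larger α is possible: a(u,u) ≥ α||u||_{H^1}² means (1−α)∫(u')² ≥ (α−c)∫u², and for the modes u_n = sin(nπ(x−x₀)/L) (x₀ the left endpoint) one has ∫u_n²/∫(u_n')² = (L/(nπ))² → 0, so a(u_n,u_n)/||u_n||_{H^1}² → 1. Hence the optimal constant is α = 1.
Therefore α = 1.


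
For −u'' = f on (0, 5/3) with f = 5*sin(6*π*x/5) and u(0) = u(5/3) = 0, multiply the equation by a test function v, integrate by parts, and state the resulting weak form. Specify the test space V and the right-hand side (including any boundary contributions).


V = H^1_0(0, 5/3) (so v(0) = v(5/3) = 0); weak form: ∫_0^5/3 u'v' dx = ∫_0^5/3 (5*sin(6*π*x/5)) v dx for all v ∈ V.

Multiply both sides by a test function v and integrate from 0 to 5/3:
  ∫_0^5/3 −u''(x) v(x) dx = ∫_0^5/3 f(x) v(x) dx.
Integrate the LHS by parts once:
  ∫_0^5/3 −u'' v dx = −[u'(x) v(x)]_0^5/3 + ∫_0^5/3 u'(x) v'(x) dx.
Thus ∫_0^5/3 u'(x) v'(x) dx = ∫_0^5/3 f(x) v(x) dx + [u'(x) v(x)]_0^5/3.
Choose V so that boundary terms are either known or forced to vanish.
u is Dirichlet: u(0) = u(5/3) = 0. Let V = H^1_0(0, 5/3); then v(0) = v(5/3) = 0, and [u' v]_0^5/3 = 0.
Weak formulation: find u (satisfying any essential BC) such that ∫_0^5/3 u'(x) v'(x) dx = ∫_0^5/3 f v dx for all v ∈ V.
Substituting f(x) = 5*sin(6*π*x/5), the right-hand side is ∫_0^5/3 (5*sin(6*π*x/5)) v dx.


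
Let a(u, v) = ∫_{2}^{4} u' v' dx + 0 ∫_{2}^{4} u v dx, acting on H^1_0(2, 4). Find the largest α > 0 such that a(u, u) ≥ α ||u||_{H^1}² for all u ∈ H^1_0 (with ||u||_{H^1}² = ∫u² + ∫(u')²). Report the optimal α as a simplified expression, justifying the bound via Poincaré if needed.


α = π^2/(4 + π^2)

Coercivity of a(·,·) on H^1_0(2, 4) means a(u, u) ≥ α ||u||_{H^1}² for every u ∈ H^1_0.
The interval has length L = 2, and Poincaré/coercivity depend only on L. Here a(u, u) = ∫(u')² + (0)·∫u².
Here c = 0, so a(u,u) = ∫(u')² alone. The condition a(u,u) ≥ α||u||_{H^1}² reads (1−α)∫(u')² ≥ (α−c)∫u². Any admissible α is ≤ 1 (rapidly oscillating u have ∫u²/∫(u')² → 0), and α = 1 would force 0 ≥ (1−c)∫u², impossible since c < 1; so 1−α > 0. By the sharp Poincaré inequality on H^1_0 of an interval of length L, ∫(u')² ≥ (π/L)²∫u² with equality for the first sine mode sin(π(x−x₀)/L) (x₀ the left endpoint), so the inequality holds for all u iff (1−α)(π/L)² ≥ α − c, i.e. α ≤ ((π/L)² + c)/((π/L)² + 1) = (1 + c(L/π)²)/(1 + (L/π)²). (Direct route, valid since c ≤ 0: Poincaré gives c∫u² ≥ c(L/π)²∫(u')², so a(u,u) ≥ (1 + c(L/π)²)∫(u')², while ||u||_{H^1}² ≤ (1 + (L/π)²)∫(u')²; dividing yields the same α.) With (π/L)² = π^2/4 and c = 0, the largest admissible constant is α = ((π/L)² + c)/((π/L)² + 1).
Simplifying, α = π^2/(4 + π^2).


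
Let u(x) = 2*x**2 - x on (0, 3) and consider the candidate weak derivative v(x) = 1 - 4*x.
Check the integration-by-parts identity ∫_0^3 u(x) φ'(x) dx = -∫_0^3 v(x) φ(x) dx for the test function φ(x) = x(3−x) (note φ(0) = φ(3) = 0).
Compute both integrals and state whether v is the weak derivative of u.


LHS = -45/2, RHS = 45/2. No, v is not the weak derivative of u.

u(x) = 2*x**2 - x, classical derivative u'(x) = 4*x - 1.
φ(x) = x(3−x), so φ'(x) = 3 - 2*x.
Note φ(0) = φ(3) = 0, so the boundary term u·φ vanishes.
LHS = ∫_0^3 u(x) φ'(x) dx = ∫_0^3 (-4*x^3 + 8*x^2 - 3*x) dx. Term by term:
  ∫_0^3 -4*x^3 dx = -81;  ∫_0^3 8*x^2 dx = 72;  ∫_0^3 -3*x dx = -27/2.
Sum: -81 + 72 − 27/2 = -45/2.
So LHS = -45/2.
∫_0^3 v(x) φ(x) dx = ∫_0^3 (4*x^3 - 13*x^2 + 3*x) dx. Term by term:
  ∫_0^3 4*x^3 dx = 81;  ∫_0^3 -13*x^2 dx = -117;  ∫_0^3 3*x dx = 27/2.
Sum: 81 − 117 + 27/2 = -45/2.
So RHS = -∫_0^3 v(x) φ(x) dx = 45/2.
LHS − RHS = -45 ≠ 0, so the identity fails.
(For a valid weak derivative the identity must hold for EVERY test function, in particular this one. The failure shows v is NOT the weak derivative of u.)
Correct weak derivative would be u'(x) = 4*x - 1.


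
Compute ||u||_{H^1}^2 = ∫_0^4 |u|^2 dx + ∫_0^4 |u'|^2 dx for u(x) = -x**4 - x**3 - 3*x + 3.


||u||_{H^1}^2 = 34423208/315

The H^1 norm (squared) on an interval (0, L) is
  ||u||_{H^1}^2 = ∫_0^L u(x)^2 dx + ∫_0^L u'(x)^2 dx.
Compute u'(x) = -4*x**3 - 3*x**2 - 3.
Then u(x)^2 = x**8 + 2*x**7 + x**6 + 6*x**5 - 6*x**3 + 9*x**2 - 18*x + 9 and u'(x)^2 = 16*x**6 + 24*x**5 + 9*x**4 + 24*x**3 + 18*x**2 + 9.
Integrate each monomial from 0 to 4 using ∫_0^4 c·x^n dx = c·4^(n+1)/(n+1):
  ∫_0^4 u(x)^2 dx = ∫_0^4 (x^8 + 2*x^7 + x^6 + 6*x^5 - 6*x^3 + 9*x^2 - 18*x + 9) dx. Term by term:
    ∫_0^4 x^8 dx = 262144/9;  ∫_0^4 2*x^7 dx = 16384;  ∫_0^4 x^6 dx = 16384/7;
    ∫_0^4 6*x^5 dx = 4096;  ∫_0^4 -6*x^3 dx = -384;  ∫_0^4 9*x^2 dx = 192;
    ∫_0^4 -18*x dx = -144;  ∫_0^4 9 dx = 36.
  Sum: 262144/9 + 16384 + 16384/7 + 4096 − 384 + 192 − 144 + 36 = 3253804/63.
  ∫_0^4 u'(x)^2 dx = ∫_0^4 (16*x^6 + 24*x^5 + 9*x^4 + 24*x^3 + 18*x^2 + 9) dx. Term by term:
    ∫_0^4 16*x^6 dx = 262144/7;  ∫_0^4 24*x^5 dx = 16384;  ∫_0^4 9*x^4 dx = 9216/5;
    ∫_0^4 24*x^3 dx = 1536;  ∫_0^4 18*x^2 dx = 384;  ∫_0^4 9 dx = 36.
  Sum: 262144/7 + 16384 + 9216/5 + 1536 + 384 + 36 = 2017132/35.
Adding: ||u||_{H^1}^2 = 3253804/63 + 2017132/35 = 34423208/315.


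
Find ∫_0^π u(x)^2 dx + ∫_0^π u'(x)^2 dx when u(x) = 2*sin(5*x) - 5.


||u||_{H^1(0,π)}^2 = -8 + 77*π

u'(x) = 10*cos(5*x).
Expand u² and (u')² and integrate term by term on (0, π), using: for integers n ≥ 1, ∫_0^π sin²(nx) dx = ∫_0^π cos²(nx) dx = π/2; for n ≠ n', ∫_0^π sin(nx)sin(n'x) dx = ∫_0^π cos(nx)cos(n'x) dx = 0; and by product-to-sum, ∫_0^π sin(nx)cos(n'x) dx = ½∫_0^π [sin((n+n')x) + sin((n−n')x)] dx, which is 0 when n+n' is even and 2n/(n²−n'²) when n+n' is odd (it need not vanish on (0, π)). For the constant mode: ∫_0^π 1 dx = π, ∫_0^π cos(nx) dx = 0, ∫_0^π sin(nx) dx = (1−(−1)^n)/n.
  u² squared terms: (-5)²·∫1 dx = 25·π = 25*π;  (2)²·∫sin(5x)² dx = 4·π/2 = 2*π.
  u² cross terms: 2·(-5)·(2)·∫1·sin(5x) dx = -20·(2/5) = -8.
  So ∫_0^π u² dx = 25*π + 2*π − 8 = -8 + 27*π.
  (u')² squared terms: (10)²·∫cos(5x)² dx = 100·π/2 = 50*π.
  So ∫_0^π (u')² dx = 50*π.
||u||_{H^1}^2 = (-8 + 27*π) + (50*π) = -8 + 77*π.


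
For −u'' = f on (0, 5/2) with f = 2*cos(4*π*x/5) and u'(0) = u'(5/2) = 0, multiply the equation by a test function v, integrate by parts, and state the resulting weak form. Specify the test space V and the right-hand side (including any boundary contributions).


V = H^1(0, 5/2) (no boundary constraint on v; u is determined up to an additive constant); weak form: ∫_0^5/2 u'v' dx = ∫_0^5/2 (2*cos(4*π*x/5)) v dx for all v ∈ V.

Multiply both sides by a test function v and integrate from 0 to 5/2:
  ∫_0^5/2 −u''(x) v(x) dx = ∫_0^5/2 f(x) v(x) dx.
Integrate the LHS by parts once:
  ∫_0^5/2 −u'' v dx = −[u'(x) v(x)]_0^5/2 + ∫_0^5/2 u'(x) v'(x) dx.
Thus ∫_0^5/2 u'(x) v'(x) dx = ∫_0^5/2 f(x) v(x) dx + [u'(x) v(x)]_0^5/2.
Choose V so that boundary terms are either known or forced to vanish.
u has homogeneous Neumann: u'(0) = u'(5/2) = 0. So [u' v]_0^5/2 = 0·v(5/2) − 0·v(0) = 0 for any v; take V = H^1(0, 5/2).
Weak formulation: find u (satisfying any essential BC) such that ∫_0^5/2 u'(x) v'(x) dx = ∫_0^5/2 f v dx for all v ∈ V (homogeneous Neumann, so boundary terms vanish).
Substituting f(x) = 2*cos(4*π*x/5), the right-hand side is ∫_0^5/2 (2*cos(4*π*x/5)) v dx.
Compatibility check (pure Neumann): taking v ≡ 1 ∈ V gives 0 = ∫_0^5/2 f dx + (0) − (0), i.e. ∫_0^5/2 f dx must equal u'(0) − u'(5/2) = 0. Indeed ∫_0^5/2 (2*cos(4*π*x/5)) dx = 0, so the data are compatible. The solution is then unique only up to an additive constant (fix it e.g. by requiring ∫_0^5/2 u dx = 0).


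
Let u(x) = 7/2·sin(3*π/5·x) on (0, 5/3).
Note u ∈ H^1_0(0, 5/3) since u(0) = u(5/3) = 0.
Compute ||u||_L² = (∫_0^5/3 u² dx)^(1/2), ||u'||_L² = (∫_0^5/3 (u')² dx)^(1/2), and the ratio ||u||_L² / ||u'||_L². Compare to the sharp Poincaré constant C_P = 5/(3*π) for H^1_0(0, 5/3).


||u||_L² / ||u'||_L² = 5/(3*π) = C_P.

u(x) = 7/2·sin(3*π/5·x), so u'(x) = 21*π*cos(3*π*x/5)/10.
Writing u(x) = A·sin(kπx/L) with A = 7/2 and k = 1, use ∫_0^L sin²(kπx/L) dx = L/2 and ∫_0^L cos²(kπx/L) dx = L/2.
u² = 49/4·sin²(3*π/5·x) and (u')² = 441*π^2/100·cos²(3*π/5·x), and each of sin², cos² integrates to L/2 = 5/6 over (0, 5/3).
∫_0^5/3 u² dx = 245/24, so ||u||_L² = 7*sqrt(30)/12.
∫_0^5/3 (u')² dx = 147*π^2/40, so ||u'||_L² = 7*sqrt(30)*π/20.
Ratio ||u||_L² / ||u'||_L² = 5/(3*π).
Sharp Poincaré constant on H^1_0(0, 5/3) is C_P = L/π = 5/(3*π), achieved by sin(3*π/5·x).
This is the k = 1 eigenfunction (up to amplitude), so the ratio equals the sharp Poincaré constant exactly.


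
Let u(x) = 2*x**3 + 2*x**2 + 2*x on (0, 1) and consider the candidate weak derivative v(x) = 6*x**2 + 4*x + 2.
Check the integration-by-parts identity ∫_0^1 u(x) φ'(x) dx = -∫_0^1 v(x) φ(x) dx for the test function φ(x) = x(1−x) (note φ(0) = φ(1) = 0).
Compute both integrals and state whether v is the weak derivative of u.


LHS = -29/30, RHS = -29/30. Yes, v = u' weakly.

u(x) = 2*x**3 + 2*x**2 + 2*x, classical derivative u'(x) = 6*x**2 + 4*x + 2.
φ(x) = x(1−x), so φ'(x) = 1 - 2*x.
Note φ(0) = φ(1) = 0, so the boundary term u·φ vanishes.
LHS = ∫_0^1 u(x) φ'(x) dx = ∫_0^1 (-4*x^4 - 2*x^3 - 2*x^2 + 2*x) dx. Term by term:
  ∫_0^1 -4*x^4 dx = -4/5;  ∫_0^1 -2*x^3 dx = -1/2;  ∫_0^1 -2*x^2 dx = -2/3;
  ∫_0^1 2*x dx = 1.
Sum: -4/5 − 1/2 − 2/3 + 1 = -29/30.
So LHS = -29/30.
∫_0^1 v(x) φ(x) dx = ∫_0^1 (-6*x^4 + 2*x^3 + 2*x^2 + 2*x) dx. Term by term:
  ∫_0^1 -6*x^4 dx = -6/5;  ∫_0^1 2*x^3 dx = 1/2;  ∫_0^1 2*x^2 dx = 2/3;
  ∫_0^1 2*x dx = 1.
Sum: -6/5 + 1/2 + 2/3 + 1 = 29/30.
So RHS = -∫_0^1 v(x) φ(x) dx = -29/30.
LHS = RHS, so the identity holds for this test φ.
Moreover u is smooth here and v(x) = u'(x) = 6*x**2 + 4*x + 2 pointwise, so the identity holds for every test function. Hence v is the weak derivative of u.


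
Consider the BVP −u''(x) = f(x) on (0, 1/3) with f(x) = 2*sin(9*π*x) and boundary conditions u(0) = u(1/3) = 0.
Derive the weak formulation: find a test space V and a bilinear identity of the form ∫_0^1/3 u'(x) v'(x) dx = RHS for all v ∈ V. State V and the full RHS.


V = H^1_0(0, 1/3) (so v(0) = v(1/3) = 0); weak form: ∫_0^1/3 u'v' dx = ∫_0^1/3 (2*sin(9*π*x)) v dx for all v ∈ V.

Multiply both sides by a test function v and integrate from 0 to 1/3:
  ∫_0^1/3 −u''(x) v(x) dx = ∫_0^1/3 f(x) v(x) dx.
Integrate the LHS by parts once:
  ∫_0^1/3 −u'' v dx = −[u'(x) v(x)]_0^1/3 + ∫_0^1/3 u'(x) v'(x) dx.
Thus ∫_0^1/3 u'(x) v'(x) dx = ∫_0^1/3 f(x) v(x) dx + [u'(x) v(x)]_0^1/3.
Choose V so that boundary terms are either known or forced to vanish.
u is Dirichlet: u(0) = u(1/3) = 0. Let V = H^1_0(0, 1/3); then v(0) = v(1/3) = 0, and [u' v]_0^1/3 = 0.
Weak formulation: find u (satisfying any essential BC) such that ∫_0^1/3 u'(x) v'(x) dx = ∫_0^1/3 f v dx for all v ∈ V.
Substituting f(x) = 2*sin(9*π*x), the right-hand side is ∫_0^1/3 (2*sin(9*π*x)) v dx.


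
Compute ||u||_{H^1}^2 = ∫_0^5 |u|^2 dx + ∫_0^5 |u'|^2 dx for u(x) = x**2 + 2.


||u||_{H^1}^2 = 2935/3

The H^1 norm (squared) on an interval (0, L) is
  ||u||_{H^1}^2 = ∫_0^L u(x)^2 dx + ∫_0^L u'(x)^2 dx.
Compute u'(x) = 2*x.
Then u(x)^2 = x**4 + 4*x**2 + 4 and u'(x)^2 = 4*x**2.
Integrate each monomial from 0 to 5 using ∫_0^5 c·x^n dx = c·5^(n+1)/(n+1):
  ∫_0^5 u(x)^2 dx = ∫_0^5 (x^4 + 4*x^2 + 4) dx. Term by term:
    ∫_0^5 x^4 dx = 625;  ∫_0^5 4*x^2 dx = 500/3;  ∫_0^5 4 dx = 20.
  Sum: 625 + 500/3 + 20 = 2435/3.
  ∫_0^5 u'(x)^2 dx = ∫_0^5 (4*x^2) dx. Term by term:
    ∫_0^5 4*x^2 dx = 500/3.
Adding: ||u||_{H^1}^2 = 2435/3 + 500/3 = 2935/3.


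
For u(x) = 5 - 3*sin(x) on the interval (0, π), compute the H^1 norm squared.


||u||_{H^1(0,π)}^2 = -60 + 34*π

u'(x) = -3*cos(x).
Expand u² and (u')² and integrate term by term on (0, π), using: for integers n ≥ 1, ∫_0^π sin²(nx) dx = ∫_0^π cos²(nx) dx = π/2; for n ≠ n', ∫_0^π sin(nx)sin(n'x) dx = ∫_0^π cos(nx)cos(n'x) dx = 0; and by product-to-sum, ∫_0^π sin(nx)cos(n'x) dx = ½∫_0^π [sin((n+n')x) + sin((n−n')x)] dx, which is 0 when n+n' is even and 2n/(n²−n'²) when n+n' is odd (it need not vanish on (0, π)). For the constant mode: ∫_0^π 1 dx = π, ∫_0^π cos(nx) dx = 0, ∫_0^π sin(nx) dx = (1−(−1)^n)/n.
  u² squared terms: (5)²·∫1 dx = 25·π = 25*π;  (-3)²·∫sin(x)² dx = 9·π/2 = 9*π/2.
  u² cross terms: 2·(5)·(-3)·∫1·sin(x) dx = -30·(2) = -60.
  So ∫_0^π u² dx = 25*π + 9*π/2 − 60 = -60 + 59*π/2.
  (u')² squared terms: (-3)²·∫cos(x)² dx = 9·π/2 = 9*π/2.
  So ∫_0^π (u')² dx = 9*π/2.
||u||_{H^1}^2 = (-60 + 59*π/2) + (9*π/2) = -60 + 34*π.


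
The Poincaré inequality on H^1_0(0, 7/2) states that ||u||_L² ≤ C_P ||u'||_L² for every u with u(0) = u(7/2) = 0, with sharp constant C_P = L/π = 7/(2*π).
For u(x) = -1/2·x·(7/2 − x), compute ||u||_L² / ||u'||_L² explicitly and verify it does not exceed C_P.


||u||_L² / ||u'||_L² = 7*sqrt(10)/20 < C_P = 7/(2*π).

u(x) = -1/2·x·(7/2 − x), so u'(x) = x - 7/4.
u(x) = -1/2·x·(7/2 − x) vanishes at x = 0 and x = 7/2, so u ∈ H^1_0(0, 7/2). Differentiate via the product rule and integrate the resulting polynomials term by term.
  ∫_0^7/2 u² dx = ∫_0^7/2 (x^4/4 - 7*x^3/4 + 49*x^2/16) dx. Term by term:
    ∫_0^7/2 x^4/4 dx = 16807/640;  ∫_0^7/2 -7*x^3/4 dx = -16807/256;  ∫_0^7/2 49*x^2/16 dx = 16807/384.
  Sum: 16807/640 − 16807/256 + 16807/384 = 16807/3840.
  ∫_0^7/2 (u')² dx = ∫_0^7/2 (x^2 - 7*x/2 + 49/16) dx. Term by term:
    ∫_0^7/2 x^2 dx = 343/24;  ∫_0^7/2 -7*x/2 dx = -343/16;  ∫_0^7/2 49/16 dx = 343/32.
  Sum: 343/24 − 343/16 + 343/32 = 343/96.
∫_0^7/2 u² dx = 16807/3840, so ||u||_L² = 49*sqrt(105)/240.
∫_0^7/2 (u')² dx = 343/96, so ||u'||_L² = 7*sqrt(42)/24.
Ratio ||u||_L² / ||u'||_L² = 7*sqrt(10)/20.
Sharp Poincaré constant on H^1_0(0, 7/2) is C_P = L/π = 7/(2*π), achieved by sin(2*π/7·x).
A polynomial bump cannot attain the sharp Poincaré constant (only the first sine eigenfunction does), so the ratio is strictly less than C_P, consistent with ||u||_L² ≤ C_P ||u'||_L².


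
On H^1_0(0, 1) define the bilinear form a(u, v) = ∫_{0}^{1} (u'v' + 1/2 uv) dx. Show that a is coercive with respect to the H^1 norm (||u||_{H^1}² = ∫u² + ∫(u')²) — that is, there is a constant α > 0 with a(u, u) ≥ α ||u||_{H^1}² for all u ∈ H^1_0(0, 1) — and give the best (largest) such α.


α = (1/2 + π^2)/(1 + π^2)

Coercivity of a(·,·) on H^1_0(0, 1) means a(u, u) ≥ α ||u||_{H^1}² for every u ∈ H^1_0.
The interval has length L = 1, and Poincaré/coercivity depend only on L. Here a(u, u) = ∫(u')² + (1/2)·∫u².
Here 0 < c = 1/2 < 1. The condition a(u,u) ≥ α||u||_{H^1}² reads (1−α)∫(u')² ≥ (α−c)∫u². Any admissible α is ≤ 1 (rapidly oscillating u have ∫u²/∫(u')² → 0), and α = 1 would force 0 ≥ (1−c)∫u², impossible since c < 1; so 1−α > 0. By the sharp Poincaré inequality on H^1_0 of an interval of length L, ∫(u')² ≥ (π/L)²∫u² with equality for the first sine mode sin(π(x−x₀)/L) (x₀ the left endpoint), so the inequality holds for all u iff (1−α)(π/L)² ≥ α − c, i.e. α ≤ ((π/L)² + c)/((π/L)² + 1) = (1 + c(L/π)²)/(1 + (L/π)²). With (π/L)² = π^2 and c = 1/2, the largest admissible constant is α = ((π/L)² + c)/((π/L)² + 1).
Simplifying, α = (1/2 + π^2)/(1 + π^2).


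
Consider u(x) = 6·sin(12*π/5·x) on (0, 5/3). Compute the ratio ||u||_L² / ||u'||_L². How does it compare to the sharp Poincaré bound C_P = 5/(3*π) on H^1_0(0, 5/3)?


||u||_L² / ||u'||_L² = 5/(12*π) < C_P = 5/(3*π).

u(x) = 6·sin(12*π/5·x), so u'(x) = 72*π*cos(12*π*x/5)/5.
Writing u(x) = A·sin(kπx/L) with A = 6 and k = 4, use ∫_0^L sin²(kπx/L) dx = L/2 and ∫_0^L cos²(kπx/L) dx = L/2.
u² = 36·sin²(12*π/5·x) and (u')² = 5184*π^2/25·cos²(12*π/5·x), and each of sin², cos² integrates to L/2 = 5/6 over (0, 5/3).
∫_0^5/3 u² dx = 30, so ||u||_L² = sqrt(30).
∫_0^5/3 (u')² dx = 864*π^2/5, so ||u'||_L² = 12*sqrt(30)*π/5.
Ratio ||u||_L² / ||u'||_L² = 5/(12*π).
Sharp Poincaré constant on H^1_0(0, 5/3) is C_P = L/π = 5/(3*π), achieved by sin(3*π/5·x).
This is the k = 4 harmonic; the ratio L/(kπ) is strictly less than C_P = L/π, consistent with the sharp inequality ||u||_L² ≤ C_P ||u'||_L².


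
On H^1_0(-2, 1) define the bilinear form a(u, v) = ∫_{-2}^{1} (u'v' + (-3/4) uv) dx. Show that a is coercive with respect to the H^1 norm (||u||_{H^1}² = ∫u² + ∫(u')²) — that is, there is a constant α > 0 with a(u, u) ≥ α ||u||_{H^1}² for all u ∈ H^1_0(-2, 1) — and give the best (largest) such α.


α = (-27/4 + π^2)/(9 + π^2)

Coercivity of a(·,·) on H^1_0(-2, 1) means a(u, u) ≥ α ||u||_{H^1}² for every u ∈ H^1_0.
The interval has length L = 3, and Poincaré/coercivity depend only on L. Here a(u, u) = ∫(u')² + (-3/4)·∫u².
Here c = -3/4 < 0 with |c| < (π/L)² = π^2/9, so coercivity still holds. The condition a(u,u) ≥ α||u||_{H^1}² reads (1−α)∫(u')² ≥ (α−c)∫u². Any admissible α is ≤ 1 (rapidly oscillating u have ∫u²/∫(u')² → 0), and α = 1 would force 0 ≥ (1−c)∫u², impossible since c < 1; so 1−α > 0. By the sharp Poincaré inequality on H^1_0 of an interval of length L, ∫(u')² ≥ (π/L)²∫u² with equality for the first sine mode sin(π(x−x₀)/L) (x₀ the left endpoint), so the inequality holds for all u iff (1−α)(π/L)² ≥ α − c, i.e. α ≤ ((π/L)² + c)/((π/L)² + 1) = (1 + c(L/π)²)/(1 + (L/π)²). (Direct route, valid since c ≤ 0: Poincaré gives c∫u² ≥ c(L/π)²∫(u')², so a(u,u) ≥ (1 + c(L/π)²)∫(u')², while ||u||_{H^1}² ≤ (1 + (L/π)²)∫(u')²; dividing yields the same α.) With (π/L)² = π^2/9 and c = -3/4, the largest admissible constant is α = ((π/L)² + c)/((π/L)² + 1).
Simplifying, α = (-27/4 + π^2)/(9 + π^2).


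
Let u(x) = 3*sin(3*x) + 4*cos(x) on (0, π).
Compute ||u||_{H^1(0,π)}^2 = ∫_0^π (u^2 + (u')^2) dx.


||u||_{H^1(0,π)}^2 = 61*π

u'(x) = -4*sin(x) + 9*cos(3*x).
Expand u² and (u')² and integrate term by term on (0, π), using: for integers n ≥ 1, ∫_0^π sin²(nx) dx = ∫_0^π cos²(nx) dx = π/2; for n ≠ n', ∫_0^π sin(nx)sin(n'x) dx = ∫_0^π cos(nx)cos(n'x) dx = 0; and by product-to-sum, ∫_0^π sin(nx)cos(n'x) dx = ½∫_0^π [sin((n+n')x) + sin((n−n')x)] dx, which is 0 when n+n' is even and 2n/(n²−n'²) when n+n' is odd (it need not vanish on (0, π)).
  u² squared terms: (3)²·∫sin(3x)² dx = 9·π/2 = 9*π/2;  (4)²·∫cos(x)² dx = 16·π/2 = 8*π.
  u² cross terms: 2·(3)·(4)·∫sin(3x)·cos(x) dx = 24·(0) = 0.
  So ∫_0^π u² dx = 9*π/2 + 8*π + 0 = 25*π/2.
  (u')² squared terms: (-4)²·∫sin(x)² dx = 16·π/2 = 8*π;  (9)²·∫cos(3x)² dx = 81·π/2 = 81*π/2.
  (u')² cross terms: 2·(-4)·(9)·∫sin(x)·cos(3x) dx = -72·(0) = 0.
  So ∫_0^π (u')² dx = 8*π + 81*π/2 + 0 = 97*π/2.
||u||_{H^1}^2 = (25*π/2) + (97*π/2) = 61*π.


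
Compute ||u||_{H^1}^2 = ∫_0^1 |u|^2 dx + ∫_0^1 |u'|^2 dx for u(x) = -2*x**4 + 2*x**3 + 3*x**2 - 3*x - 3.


||u||_{H^1}^2 = 1237/90

The H^1 norm (squared) on an interval (0, L) is
  ||u||_{H^1}^2 = ∫_0^L u(x)^2 dx + ∫_0^L u'(x)^2 dx.
Compute u'(x) = -8*x**3 + 6*x**2 + 6*x - 3.
Then u(x)^2 = 4*x**8 - 8*x**7 - 8*x**6 + 24*x**5 + 9*x**4 - 30*x**3 - 9*x**2 + 18*x + 9 and u'(x)^2 = 64*x**6 - 96*x**5 - 60*x**4 + 120*x**3 - 36*x + 9.
Integrate each monomial from 0 to 1 using ∫_0^1 c·x^n dx = c·1^(n+1)/(n+1):
  ∫_0^1 u(x)^2 dx = ∫_0^1 (4*x^8 - 8*x^7 - 8*x^6 + 24*x^5 + 9*x^4 - 30*x^3 - 9*x^2 + 18*x + 9) dx. Term by term:
    ∫_0^1 4*x^8 dx = 4/9;  ∫_0^1 -8*x^7 dx = -1;  ∫_0^1 -8*x^6 dx = -8/7;
    ∫_0^1 24*x^5 dx = 4;  ∫_0^1 9*x^4 dx = 9/5;  ∫_0^1 -30*x^3 dx = -15/2;
    ∫_0^1 -9*x^2 dx = -3;  ∫_0^1 18*x dx = 9;  ∫_0^1 9 dx = 9.
  Sum: 4/9 − 1 − 8/7 + 4 + 9/5 − 15/2 − 3 + 9 + 9 = 7309/630.
  ∫_0^1 u'(x)^2 dx = ∫_0^1 (64*x^6 - 96*x^5 - 60*x^4 + 120*x^3 - 36*x + 9) dx. Term by term:
    ∫_0^1 64*x^6 dx = 64/7;  ∫_0^1 -96*x^5 dx = -16;  ∫_0^1 -60*x^4 dx = -12;
    ∫_0^1 120*x^3 dx = 30;  ∫_0^1 -36*x dx = -18;  ∫_0^1 9 dx = 9.
  Sum: 64/7 − 16 − 12 + 30 − 18 + 9 = 15/7.
Adding: ||u||_{H^1}^2 = 7309/630 + 15/7 = 1237/90.


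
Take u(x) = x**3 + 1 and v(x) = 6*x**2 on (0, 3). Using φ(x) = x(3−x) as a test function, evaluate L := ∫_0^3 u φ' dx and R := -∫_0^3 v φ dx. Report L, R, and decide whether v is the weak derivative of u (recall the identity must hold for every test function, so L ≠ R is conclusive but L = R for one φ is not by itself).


LHS = -729/20, RHS = -729/10. No, v is not the weak derivative of u.

u(x) = x**3 + 1, classical derivative u'(x) = 3*x**2.
φ(x) = x(3−x), so φ'(x) = 3 - 2*x.
Note φ(0) = φ(3) = 0, so the boundary term u·φ vanishes.
LHS = ∫_0^3 u(x) φ'(x) dx = ∫_0^3 (-2*x^4 + 3*x^3 - 2*x + 3) dx. Term by term:
  ∫_0^3 -2*x^4 dx = -486/5;  ∫_0^3 3*x^3 dx = 243/4;  ∫_0^3 -2*x dx = -9;
  ∫_0^3 3 dx = 9.
Sum: -486/5 + 243/4 − 9 + 9 = -729/20.
So LHS = -729/20.
∫_0^3 v(x) φ(x) dx = ∫_0^3 (-6*x^4 + 18*x^3) dx. Term by term:
  ∫_0^3 -6*x^4 dx = -1458/5;  ∫_0^3 18*x^3 dx = 729/2.
Sum: -1458/5 + 729/2 = 729/10.
So RHS = -∫_0^3 v(x) φ(x) dx = -729/10.
LHS − RHS = 729/20 ≠ 0, so the identity fails.
(For a valid weak derivative the identity must hold for EVERY test function, in particular this one. The failure shows v is NOT the weak derivative of u.)
Correct weak derivative would be u'(x) = 3*x**2.


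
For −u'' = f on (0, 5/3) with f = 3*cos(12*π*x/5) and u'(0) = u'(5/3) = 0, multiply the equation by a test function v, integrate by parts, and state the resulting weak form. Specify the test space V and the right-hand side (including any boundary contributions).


V = H^1(0, 5/3) (no boundary constraint on v; u is determined up to an additive constant); weak form: ∫_0^5/3 u'v' dx = ∫_0^5/3 (3*cos(12*π*x/5)) v dx for all v ∈ V.

Multiply both sides by a test function v and integrate from 0 to 5/3:
  ∫_0^5/3 −u''(x) v(x) dx = ∫_0^5/3 f(x) v(x) dx.
Integrate the LHS by parts once:
  ∫_0^5/3 −u'' v dx = −[u'(x) v(x)]_0^5/3 + ∫_0^5/3 u'(x) v'(x) dx.
Thus ∫_0^5/3 u'(x) v'(x) dx = ∫_0^5/3 f(x) v(x) dx + [u'(x) v(x)]_0^5/3.
Choose V so that boundary terms are either known or forced to vanish.
u has homogeneous Neumann: u'(0) = u'(5/3) = 0. So [u' v]_0^5/3 = 0·v(5/3) − 0·v(0) = 0 for any v; take V = H^1(0, 5/3).
Weak formulation: find u (satisfying any essential BC) such that ∫_0^5/3 u'(x) v'(x) dx = ∫_0^5/3 f v dx for all v ∈ V (homogeneous Neumann, so boundary terms vanish).
Substituting f(x) = 3*cos(12*π*x/5), the right-hand side is ∫_0^5/3 (3*cos(12*π*x/5)) v dx.
Compatibility check (pure Neumann): taking v ≡ 1 ∈ V gives 0 = ∫_0^5/3 f dx + (0) − (0), i.e. ∫_0^5/3 f dx must equal u'(0) − u'(5/3) = 0. Indeed ∫_0^5/3 (3*cos(12*π*x/5)) dx = 0, so the data are compatible. The solution is then unique only up to an additive constant (fix it e.g. by requiring ∫_0^5/3 u dx = 0).


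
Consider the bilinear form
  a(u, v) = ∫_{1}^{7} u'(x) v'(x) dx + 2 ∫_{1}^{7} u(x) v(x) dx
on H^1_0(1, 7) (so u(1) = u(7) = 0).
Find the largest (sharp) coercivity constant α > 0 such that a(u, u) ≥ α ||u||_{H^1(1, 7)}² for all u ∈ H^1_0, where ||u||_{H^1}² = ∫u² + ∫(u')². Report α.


α = 1

Coercivity of a(·,·) on H^1_0(1, 7) means a(u, u) ≥ α ||u||_{H^1}² for every u ∈ H^1_0.
The interval has length L = 6, and Poincaré/coercivity depend only on L. Here a(u, u) = ∫(u')² + (2)·∫u².
Here c = 2 ≥ 1, so a(u,u) = ∫(u')² + c∫u² ≥ ∫(u')² + ∫u² = ||u||_{H^1}², i.e. α = 1 works. No larger α is possible: a(u,u) ≥ α||u||_{H^1}² means (1−α)∫(u')² ≥ (α−c)∫u², and for the modes u_n = sin(nπ(x−x₀)/L) (x₀ the left endpoint) one has ∫u_n²/∫(u_n')² = (L/(nπ))² → 0, so a(u_n,u_n)/||u_n||_{H^1}² → 1. Hence the optimal constant is α = 1.
Therefore α = 1.


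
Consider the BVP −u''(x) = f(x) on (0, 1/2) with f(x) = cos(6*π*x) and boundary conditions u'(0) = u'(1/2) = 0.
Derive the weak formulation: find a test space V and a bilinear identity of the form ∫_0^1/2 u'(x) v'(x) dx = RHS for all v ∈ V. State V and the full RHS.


V = H^1(0, 1/2) (no boundary constraint on v; u is determined up to an additive constant); weak form: ∫_0^1/2 u'v' dx = ∫_0^1/2 (cos(6*π*x)) v dx for all v ∈ V.

Multiply both sides by a test function v and integrate from 0 to 1/2:
  ∫_0^1/2 −u''(x) v(x) dx = ∫_0^1/2 f(x) v(x) dx.
Integrate the LHS by parts once:
  ∫_0^1/2 −u'' v dx = −[u'(x) v(x)]_0^1/2 + ∫_0^1/2 u'(x) v'(x) dx.
Thus ∫_0^1/2 u'(x) v'(x) dx = ∫_0^1/2 f(x) v(x) dx + [u'(x) v(x)]_0^1/2.
Choose V so that boundary terms are either known or forced to vanish.
u has homogeneous Neumann: u'(0) = u'(1/2) = 0. So [u' v]_0^1/2 = 0·v(1/2) − 0·v(0) = 0 for any v; take V = H^1(0, 1/2).
Weak formulation: find u (satisfying any essential BC) such that ∫_0^1/2 u'(x) v'(x) dx = ∫_0^1/2 f v dx for all v ∈ V (homogeneous Neumann, so boundary terms vanish).
Substituting f(x) = cos(6*π*x), the right-hand side is ∫_0^1/2 (cos(6*π*x)) v dx.
Compatibility check (pure Neumann): taking v ≡ 1 ∈ V gives 0 = ∫_0^1/2 f dx + (0) − (0), i.e. ∫_0^1/2 f dx must equal u'(0) − u'(1/2) = 0. Indeed ∫_0^1/2 (cos(6*π*x)) dx = 0, so the data are compatible. The solution is then unique only up to an additive constant (fix it e.g. by requiring ∫_0^1/2 u dx = 0).


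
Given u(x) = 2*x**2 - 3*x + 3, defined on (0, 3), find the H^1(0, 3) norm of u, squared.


||u||_{H^1}^2 = 747/5

The H^1 norm (squared) on an interval (0, L) is
  ||u||_{H^1}^2 = ∫_0^L u(x)^2 dx + ∫_0^L u'(x)^2 dx.
Compute u'(x) = 4*x - 3.
Then u(x)^2 = 4*x**4 - 12*x**3 + 21*x**2 - 18*x + 9 and u'(x)^2 = 16*x**2 - 24*x + 9.
Integrate each monomial from 0 to 3 using ∫_0^3 c·x^n dx = c·3^(n+1)/(n+1):
  ∫_0^3 u(x)^2 dx = ∫_0^3 (4*x^4 - 12*x^3 + 21*x^2 - 18*x + 9) dx. Term by term:
    ∫_0^3 4*x^4 dx = 972/5;  ∫_0^3 -12*x^3 dx = -243;  ∫_0^3 21*x^2 dx = 189;
    ∫_0^3 -18*x dx = -81;  ∫_0^3 9 dx = 27.
  Sum: 972/5 − 243 + 189 − 81 + 27 = 432/5.
  ∫_0^3 u'(x)^2 dx = ∫_0^3 (16*x^2 - 24*x + 9) dx. Term by term:
    ∫_0^3 16*x^2 dx = 144;  ∫_0^3 -24*x dx = -108;  ∫_0^3 9 dx = 27.
  Sum: 144 − 108 + 27 = 63.
Adding: ||u||_{H^1}^2 = 432/5 + 63 = 747/5.


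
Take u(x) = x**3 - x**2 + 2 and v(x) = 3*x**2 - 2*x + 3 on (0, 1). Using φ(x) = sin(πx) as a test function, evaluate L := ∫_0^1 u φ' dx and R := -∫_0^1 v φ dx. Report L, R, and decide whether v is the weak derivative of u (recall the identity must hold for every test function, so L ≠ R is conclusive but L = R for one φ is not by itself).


LHS = (12 - π^2)/π^3, RHS = -7/π + 12/π^3. No, v is not the weak derivative of u.

u(x) = x**3 - x**2 + 2, classical derivative u'(x) = 3*x**2 - 2*x.
φ(x) = sin(πx), so φ'(x) = π*cos(π*x).
Note φ(0) = φ(1) = 0, so the boundary term u·φ vanishes.
LHS = ∫_0^1 u(x) φ'(x) dx = ∫_0^1 (π*x^3*cos(π*x) - π*x^2*cos(π*x) + 2*π*cos(π*x)) dx. Term by term:
  ∫_0^1 2*π*cos(π*x) dx = 0;  ∫_0^1 π*x^3*cos(π*x) dx = -3/π + 12/π^3;  ∫_0^1 -π*x^2*cos(π*x) dx = 2/π.
Sum: 0 + -3/π + 12/π^3 + 2/π = (12 - π^2)/π^3.
So LHS = (12 - π^2)/π^3.
∫_0^1 v(x) φ(x) dx = ∫_0^1 (3*x^2*sin(π*x) - 2*x*sin(π*x) + 3*sin(π*x)) dx. Term by term:
  ∫_0^1 3*sin(π*x) dx = 6/π;  ∫_0^1 -2*x*sin(π*x) dx = -2/π;  ∫_0^1 3*x^2*sin(π*x) dx = -12/π^3 + 3/π.
Sum: 6/π − 2/π + -12/π^3 + 3/π = -12/π^3 + 7/π.
So RHS = -∫_0^1 v(x) φ(x) dx = -7/π + 12/π^3.
LHS − RHS = 6/π ≠ 0, so the identity fails.
(For a valid weak derivative the identity must hold for EVERY test function, in particular this one. The failure shows v is NOT the weak derivative of u.)
Correct weak derivative would be u'(x) = 3*x**2 - 2*x.
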